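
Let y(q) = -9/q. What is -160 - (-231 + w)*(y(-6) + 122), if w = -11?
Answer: 29727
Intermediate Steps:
-160 - (-231 + w)*(y(-6) + 122) = -160 - (-231 - 11)*(-9/(-6) + 122) = -160 - (-242)*(-9*(-1/6) + 122) = -160 - (-242)*(3/2 + 122) = -160 - (-242)*247/2 = -160 - 1*(-29887) = -160 + 29887 = 29727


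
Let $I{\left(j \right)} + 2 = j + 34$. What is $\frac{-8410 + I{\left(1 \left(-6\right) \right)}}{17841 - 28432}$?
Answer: $\frac{8384}{10591} \approx 0.79162$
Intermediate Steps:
$I{\left(j \right)} = 32 + j$ ($I{\left(j \right)} = -2 + \left(j + 34\right) = -2 + \left(34 + j\right) = 32 + j$)
$\frac{-8410 + I{\left(1 \left(-6\right) \right)}}{17841 - 28432} = \frac{-8410 + \left(32 + 1 \left(-6\right)\right)}{17841 - 28432} = \frac{-8410 + \left(32 - 6\right)}{-10591} = \left(-8410 + 26\right) \left(- \frac{1}{10591}\right) = \left(-8384\right) \left(- \frac{1}{10591}\right) = \frac{8384}{10591}$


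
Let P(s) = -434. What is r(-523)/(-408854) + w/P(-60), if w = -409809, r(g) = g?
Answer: 41888068967/44360659 ≈ 944.26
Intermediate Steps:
r(-523)/(-408854) + w/P(-60) = -523/(-408854) - 409809/(-434) = -523*(-1/408854) - 409809*(-1/434) = 523/408854 + 409809/434 = 41888068967/44360659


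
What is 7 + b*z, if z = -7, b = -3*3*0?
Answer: 7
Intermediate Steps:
b = 0 (b = -9*0 = 0)
7 + b*z = 7 + 0*(-7) = 7 + 0 = 7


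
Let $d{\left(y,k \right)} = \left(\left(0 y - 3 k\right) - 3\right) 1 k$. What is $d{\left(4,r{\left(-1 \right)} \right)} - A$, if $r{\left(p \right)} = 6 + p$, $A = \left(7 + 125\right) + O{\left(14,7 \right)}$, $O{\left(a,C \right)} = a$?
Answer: $-236$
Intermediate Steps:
$A = 146$ ($A = \left(7 + 125\right) + 14 = 132 + 14 = 146$)
$d{\left(y,k \right)} = k \left(-3 - 3 k\right)$ ($d{\left(y,k \right)} = \left(\left(0 - 3 k\right) - 3\right) 1 k = \left(- 3 k - 3\right) 1 k = \left(-3 - 3 k\right) 1 k = \left(-3 - 3 k\right) k = k \left(-3 - 3 k\right)$)
$d{\left(4,r{\left(-1 \right)} \right)} - A = - 3 \left(6 - 1\right) \left(1 + \left(6 - 1\right)\right) - 146 = \left(-3\right) 5 \left(1 + 5\right) - 146 = \left(-3\right) 5 \cdot 6 - 146 = -90 - 146 = -236$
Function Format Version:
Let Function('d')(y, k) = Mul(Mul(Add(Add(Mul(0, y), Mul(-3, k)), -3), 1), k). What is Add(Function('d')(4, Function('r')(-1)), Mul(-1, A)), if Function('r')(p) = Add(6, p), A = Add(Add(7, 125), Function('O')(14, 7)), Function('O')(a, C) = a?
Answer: -236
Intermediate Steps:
A = 146 (A = Add(Add(7, 125), 14) = Add(132, 14) = 146)
Function('d')(y, k) = Mul(k, Add(-3, Mul(-3, k))) (Function('d')(y, k) = Mul(Mul(Add(Add(0, Mul(-3, k)), -3), 1), k) = Mul(Mul(Add(Mul(-3, k), -3), 1), k) = Mul(Mul(Add(-3, Mul(-3, k)), 1), k) = Mul(Add(-3, Mul(-3, k)), k) = Mul(k, Add(-3, Mul(-3, k))))
Add(Function('d')(4, Function('r')(-1)), Mul(-1, A)) = Add(Mul(-3, Add(6, -1), Add(1, Add(6, -1))), Mul(-1, 146)) = Add(Mul(-3, 5, Add(1, 5)), -146) = Add(Mul(-3, 5, 6), -146) = Add(-90, -146) = -236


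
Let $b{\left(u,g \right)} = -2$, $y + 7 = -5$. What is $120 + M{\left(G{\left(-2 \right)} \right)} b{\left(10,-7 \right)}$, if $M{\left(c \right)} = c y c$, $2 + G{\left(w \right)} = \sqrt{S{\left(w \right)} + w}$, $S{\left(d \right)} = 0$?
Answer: $168 - 96 i \sqrt{2} \approx 168.0 - 135.76 i$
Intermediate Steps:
$y = -12$ ($y = -7 - 5 = -12$)
$G{\left(w \right)} = -2 + \sqrt{w}$ ($G{\left(w \right)} = -2 + \sqrt{0 + w} = -2 + \sqrt{w}$)
$M{\left(c \right)} = - 12 c^{2}$ ($M{\left(c \right)} = c \left(-12\right) c = - 12 c c = - 12 c^{2}$)
$120 + M{\left(G{\left(-2 \right)} \right)} b{\left(10,-7 \right)} = 120 + - 12 \left(-2 + \sqrt{-2}\right)^{2} \left(-2\right) = 120 + - 12 \left(-2 + i \sqrt{2}\right)^{2} \left(-2\right) = 120 + 24 \left(-2 + i \sqrt{2}\right)^{2}$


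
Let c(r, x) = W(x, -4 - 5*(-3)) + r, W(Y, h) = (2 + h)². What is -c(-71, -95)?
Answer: -98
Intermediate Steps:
c(r, x) = 169 + r (c(r, x) = (2 + (-4 - 5*(-3)))² + r = (2 + (-4 + 15))² + r = (2 + 11)² + r = 13² + r = 169 + r)
-c(-71, -95) = -(169 - 71) = -1*98 = -98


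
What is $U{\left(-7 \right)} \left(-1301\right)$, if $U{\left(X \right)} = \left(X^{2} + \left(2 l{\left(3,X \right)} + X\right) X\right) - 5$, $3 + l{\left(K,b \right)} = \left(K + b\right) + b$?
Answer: $-375989$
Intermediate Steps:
$l{\left(K,b \right)} = -3 + K + 2 b$ ($l{\left(K,b \right)} = -3 + \left(\left(K + b\right) + b\right) = -3 + \left(K + 2 b\right) = -3 + K + 2 b$)
$U{\left(X \right)} = -5 + 6 X^{2}$ ($U{\left(X \right)} = \left(X^{2} + \left(2 \left(-3 + 3 + 2 X\right) + X\right) X\right) - 5 = \left(X^{2} + \left(2 \cdot 2 X + X\right) X\right) - 5 = \left(X^{2} + \left(4 X + X\right) X\right) - 5 = \left(X^{2} + 5 X X\right) - 5 = \left(X^{2} + 5 X^{2}\right) - 5 = 6 X^{2} - 5 = -5 + 6 X^{2}$)
$U{\left(-7 \right)} \left(-1301\right) = \left(-5 + 6 \left(-7\right)^{2}\right) \left(-1301\right) = \left(-5 + 6 \cdot 49\right) \left(-1301\right) = \left(-5 + 294\right) \left(-1301\right) = 289 \left(-1301\right) = -375989$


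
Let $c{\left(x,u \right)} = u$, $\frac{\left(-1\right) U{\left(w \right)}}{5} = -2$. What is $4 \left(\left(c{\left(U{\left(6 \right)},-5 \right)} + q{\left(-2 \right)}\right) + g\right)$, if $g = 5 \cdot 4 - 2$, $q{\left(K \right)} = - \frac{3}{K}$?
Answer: $58$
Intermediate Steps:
$U{\left(w \right)} = 10$ ($U{\left(w \right)} = \left(-5\right) \left(-2\right) = 10$)
$g = 18$ ($g = 20 - 2 = 18$)
$4 \left(\left(c{\left(U{\left(6 \right)},-5 \right)} + q{\left(-2 \right)}\right) + g\right) = 4 \left(\left(-5 - \frac{3}{-2}\right) + 18\right) = 4 \left(\left(-5 - - \frac{3}{2}\right) + 18\right) = 4 \left(\left(-5 + \frac{3}{2}\right) + 18\right) = 4 \left(- \frac{7}{2} + 18\right) = 4 \cdot \frac{29}{2} = 58$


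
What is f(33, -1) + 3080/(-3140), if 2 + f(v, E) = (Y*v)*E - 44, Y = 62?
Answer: -328598/157 ≈ -2093.0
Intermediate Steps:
f(v, E) = -46 + 62*E*v (f(v, E) = -2 + ((62*v)*E - 44) = -2 + (62*E*v - 44) = -2 + (-44 + 62*E*v) = -46 + 62*E*v)
f(33, -1) + 3080/(-3140) = (-46 + 62*(-1)*33) + 3080/(-3140) = (-46 - 2046) + 3080*(-1/3140) = -2092 - 154/157 = -328598/157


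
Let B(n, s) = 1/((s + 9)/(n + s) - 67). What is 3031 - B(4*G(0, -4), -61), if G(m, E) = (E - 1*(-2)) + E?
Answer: 17104018/5643 ≈ 3031.0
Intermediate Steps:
G(m, E) = 2 + 2*E (G(m, E) = (E + 2) + E = (2 + E) + E = 2 + 2*E)
B(n, s) = 1/(-67 + (9 + s)/(n + s)) (B(n, s) = 1/((9 + s)/(n + s) - 67) = 1/(-67 + (9 + s)/(n + s)))
3031 - B(4*G(0, -4), -61) = 3031 - (-4*(2 + 2*(-4)) - 1*(-61))/(-9 + 66*(-61) + 67*(4*(2 + 2*(-4)))) = 3031 - (-4*(2 - 8) + 61)/(-9 - 4026 + 67*(4*(2 - 8))) = 3031 - (-4*(-6) + 61)/(-9 - 4026 + 67*(4*(-6))) = 3031 - (-1*(-24) + 61)/(-9 - 4026 + 67*(-24)) = 3031 - (24 + 61)/(-9 - 4026 - 1608) = 3031 - 85/(-5643) = 3031 - (-1)*85/5643 = 3031 - 1*(-85/5643) = 3031 + 85/5643 = 17104018/5643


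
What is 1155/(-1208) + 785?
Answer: 947125/1208 ≈ 784.04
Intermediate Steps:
1155/(-1208) + 785 = 1155*(-1/1208) + 785 = -1155/1208 + 785 = 947125/1208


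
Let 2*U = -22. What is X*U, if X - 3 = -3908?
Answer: 42955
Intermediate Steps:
U = -11 (U = (½)*(-22) = -11)
X = -3905 (X = 3 - 3908 = -3905)
X*U = -3905*(-11) = 42955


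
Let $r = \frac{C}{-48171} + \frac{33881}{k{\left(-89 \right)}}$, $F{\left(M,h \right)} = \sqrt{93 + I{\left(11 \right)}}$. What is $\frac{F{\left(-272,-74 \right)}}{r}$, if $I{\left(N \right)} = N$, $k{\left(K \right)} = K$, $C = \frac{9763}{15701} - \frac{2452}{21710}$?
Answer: $- \frac{243563135002915 \sqrt{26}}{46360465202384446} \approx -0.026789$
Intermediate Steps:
$C = \frac{86727939}{170434355}$ ($C = 9763 \cdot \frac{1}{15701} - \frac{1226}{10855} = \frac{9763}{15701} - \frac{1226}{10855} = \frac{86727939}{170434355} \approx 0.50886$)
$F{\left(M,h \right)} = 2 \sqrt{26}$ ($F{\left(M,h \right)} = \sqrt{93 + 11} = \sqrt{104} = 2 \sqrt{26}$)
$r = - \frac{92720930404768892}{243563135002915}$ ($r = \frac{86727939}{170434355 \left(-48171\right)} + \frac{33881}{-89} = \frac{86727939}{170434355} \left(- \frac{1}{48171}\right) + 33881 \left(- \frac{1}{89}\right) = - \frac{28909313}{2736664438235} - \frac{33881}{89} = - \frac{92720930404768892}{243563135002915} \approx -380.69$)
$\frac{F{\left(-272,-74 \right)}}{r} = \frac{2 \sqrt{26}}{- \frac{92720930404768892}{243563135002915}} = 2 \sqrt{26} \left(- \frac{243563135002915}{92720930404768892}\right) = - \frac{243563135002915 \sqrt{26}}{46360465202384446}$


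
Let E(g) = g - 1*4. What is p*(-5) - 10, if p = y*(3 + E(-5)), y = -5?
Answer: -160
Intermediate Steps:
E(g) = -4 + g (E(g) = g - 4 = -4 + g)
p = 30 (p = -5*(3 + (-4 - 5)) = -5*(3 - 9) = -5*(-6) = 30)
p*(-5) - 10 = 30*(-5) - 10 = -150 - 10 = -160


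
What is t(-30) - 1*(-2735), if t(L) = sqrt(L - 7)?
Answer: 2735 + I*sqrt(37) ≈ 2735.0 + 6.0828*I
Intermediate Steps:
t(L) = sqrt(-7 + L)
t(-30) - 1*(-2735) = sqrt(-7 - 30) - 1*(-2735) = sqrt(-37) + 2735 = I*sqrt(37) + 2735 = 2735 + I*sqrt(37)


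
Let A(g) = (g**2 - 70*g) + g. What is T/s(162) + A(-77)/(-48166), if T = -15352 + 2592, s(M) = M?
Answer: -154104841/1950723 ≈ -78.999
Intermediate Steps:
T = -12760
A(g) = g**2 - 69*g
T/s(162) + A(-77)/(-48166) = -12760/162 - 77*(-69 - 77)/(-48166) = -12760*1/162 - 77*(-146)*(-1/48166) = -6380/81 + 11242*(-1/48166) = -6380/81 - 5621/24083 = -154104841/1950723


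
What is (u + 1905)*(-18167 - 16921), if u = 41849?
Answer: -1535240352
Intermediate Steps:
(u + 1905)*(-18167 - 16921) = (41849 + 1905)*(-18167 - 16921) = 43754*(-35088) = -1535240352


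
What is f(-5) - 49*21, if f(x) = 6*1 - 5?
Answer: -1028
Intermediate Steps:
f(x) = 1 (f(x) = 6 - 5 = 1)
f(-5) - 49*21 = 1 - 49*21 = 1 - 1029 = -1028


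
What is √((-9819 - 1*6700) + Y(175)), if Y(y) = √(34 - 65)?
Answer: √(-16519 + I*√31) ≈ 0.022 + 128.53*I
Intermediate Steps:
Y(y) = I*√31 (Y(y) = √(-31) = I*√31)
√((-9819 - 1*6700) + Y(175)) = √((-9819 - 1*6700) + I*√31) = √((-9819 - 6700) + I*√31) = √(-16519 + I*√31)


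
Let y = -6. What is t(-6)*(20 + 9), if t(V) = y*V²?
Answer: -6264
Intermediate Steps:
t(V) = -6*V²
t(-6)*(20 + 9) = (-6*(-6)²)*(20 + 9) = -6*36*29 = -216*29 = -6264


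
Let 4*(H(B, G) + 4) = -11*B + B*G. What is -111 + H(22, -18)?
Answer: -549/2 ≈ -274.50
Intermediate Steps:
H(B, G) = -4 - 11*B/4 + B*G/4 (H(B, G) = -4 + (-11*B + B*G)/4 = -4 + (-11*B/4 + B*G/4) = -4 - 11*B/4 + B*G/4)
-111 + H(22, -18) = -111 + (-4 - 11/4*22 + (¼)*22*(-18)) = -111 + (-4 - 121/2 - 99) = -111 - 327/2 = -549/2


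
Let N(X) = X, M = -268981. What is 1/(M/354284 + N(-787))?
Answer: -354284/279090489 ≈ -0.0012694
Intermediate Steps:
1/(M/354284 + N(-787)) = 1/(-268981/354284 - 787) = 1/(-279090489/354284) = -354284/279090489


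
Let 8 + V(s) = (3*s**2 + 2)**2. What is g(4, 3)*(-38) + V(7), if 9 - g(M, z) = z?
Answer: 21965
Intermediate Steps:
V(s) = -8 + (2 + 3*s**2)**2 (V(s) = -8 + (3*s**2 + 2)**2 = -8 + (2 + 3*s**2)**2)
g(M, z) = 9 - z
g(4, 3)*(-38) + V(7) = (9 - 1*3)*(-38) + (-8 + (2 + 3*7**2)**2) = (9 - 3)*(-38) + (-8 + (2 + 3*49)**2) = 6*(-38) + (-8 + (2 + 147)**2) = -228 + (-8 + 149**2) = -228 + (-8 + 22201) = -228 + 22193 = 21965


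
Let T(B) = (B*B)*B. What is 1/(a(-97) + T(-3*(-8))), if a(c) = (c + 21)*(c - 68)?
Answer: 1/26364 ≈ 3.7930e-5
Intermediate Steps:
a(c) = (-68 + c)*(21 + c) (a(c) = (21 + c)*(-68 + c) = (-68 + c)*(21 + c))
T(B) = B³ (T(B) = B²*B = B³)
1/(a(-97) + T(-3*(-8))) = 1/((-1428 + (-97)² - 47*(-97)) + (-3*(-8))³) = 1/((-1428 + 9409 + 4559) + 24³) = 1/(12540 + 13824) = 1/26364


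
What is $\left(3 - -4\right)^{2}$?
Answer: $49$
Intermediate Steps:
$\left(3 - -4\right)^{2} = \left(3 + \left(-6 + 10\right)\right)^{2} = \left(3 + 4\right)^{2} = 7^{2} = 49$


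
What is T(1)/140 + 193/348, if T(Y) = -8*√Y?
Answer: 6059/12180 ≈ 0.49745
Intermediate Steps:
T(1)/140 + 193/348 = -8*√1/140 + 193/348 = -8*1*(1/140) + 193*(1/348) = -8*1/140 + 193/348 = -2/35 + 193/348 = 6059/12180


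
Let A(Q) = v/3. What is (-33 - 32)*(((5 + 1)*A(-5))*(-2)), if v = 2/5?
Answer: 104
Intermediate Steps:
v = ⅖ (v = 2*(⅕) = ⅖ ≈ 0.40000)
A(Q) = 2/15 (A(Q) = (⅖)/3 = (⅖)*(⅓) = 2/15)
(-33 - 32)*(((5 + 1)*A(-5))*(-2)) = (-33 - 32)*(((5 + 1)*(2/15))*(-2)) = -65*6*(2/15)*(-2) = -52*(-2) = -65*(-8/5) = 104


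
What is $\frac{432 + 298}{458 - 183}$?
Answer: $\frac{146}{55} \approx 2.6545$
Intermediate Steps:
$\frac{432 + 298}{458 - 183} = \frac{730}{275} = 730 \cdot \frac{1}{275} = \frac{146}{55}$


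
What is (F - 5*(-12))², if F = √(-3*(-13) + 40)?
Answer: (60 + √79)² ≈ 4745.6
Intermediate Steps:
F = √79 (F = √(39 + 40) = √79 ≈ 8.8882)
(F - 5*(-12))² = (√79 - 5*(-12))² = (√79 + 60)² = (60 + √79)²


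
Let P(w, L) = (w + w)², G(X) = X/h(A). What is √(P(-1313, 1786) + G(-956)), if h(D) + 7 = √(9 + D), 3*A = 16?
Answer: 2*√(36204066 - 1723969*√129)/√(21 - √129) ≈ 2626.1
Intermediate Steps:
A = 16/3 (A = (⅓)*16 = 16/3 ≈ 5.3333)
h(D) = -7 + √(9 + D)
G(X) = X/(-7 + √129/3) (G(X) = X/(-7 + √(9 + 16/3)) = X/(-7 + √(43/3)) = X/(-7 + √129/3))
P(w, L) = 4*w² (P(w, L) = (2*w)² = 4*w²)
√(P(-1313, 1786) + G(-956)) = √(4*(-1313)² + (-21/104*(-956) - 1/104*(-956)*√129)) = √(4*1723969 + (5019/26 + 239*√129/26)) = √(6895876 + (5019/26 + 239*√129/26)) = √(179297795/26 + 239*√129/26)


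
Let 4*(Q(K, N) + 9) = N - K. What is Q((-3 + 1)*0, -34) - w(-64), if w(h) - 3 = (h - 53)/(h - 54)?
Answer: -1268/59 ≈ -21.492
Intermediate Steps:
w(h) = 3 + (-53 + h)/(-54 + h) (w(h) = 3 + (h - 53)/(h - 54) = 3 + (-53 + h)/(-54 + h))
Q(K, N) = -9 - K/4 + N/4 (Q(K, N) = -9 + (N - K)/4 = -9 + (-K/4 + N/4) = -9 - K/4 + N/4)
Q((-3 + 1)*0, -34) - w(-64) = (-9 - (-3 + 1)*0/4 + (¼)*(-34)) - (-215 + 4*(-64))/(-54 - 64) = (-9 - (-1)*0/2 - 17/2) - (-215 - 256)/(-118) = (-9 - ¼*0 - 17/2) - (-1)*(-471)/118 = (-9 + 0 - 17/2) - 1*471/118 = -35/2 - 471/118 = -1268/59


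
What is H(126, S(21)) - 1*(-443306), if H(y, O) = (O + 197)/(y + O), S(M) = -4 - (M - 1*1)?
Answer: 45217385/102 ≈ 4.4331e+5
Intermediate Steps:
S(M) = -3 - M (S(M) = -4 - (M - 1) = -4 - (-1 + M) = -4 + (1 - M) = -3 - M)
H(y, O) = (197 + O)/(O + y)
H(126, S(21)) - 1*(-443306) = (197 + (-3 - 1*21))/((-3 - 1*21) + 126) - 1*(-443306) = (197 + (-3 - 21))/((-3 - 21) + 126) + 443306 = (197 - 24)/(-24 + 126) + 443306 = 173/102 + 443306 = 45217385/102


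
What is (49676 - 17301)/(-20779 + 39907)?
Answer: 32375/19128 ≈ 1.6925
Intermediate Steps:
(49676 - 17301)/(-20779 + 39907) = 32375/19128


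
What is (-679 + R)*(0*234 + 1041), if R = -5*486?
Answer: -3236469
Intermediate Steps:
R = -2430
(-679 + R)*(0*234 + 1041) = (-679 - 2430)*(0*234 + 1041) = -3109*(0 + 1041) = -3109*1041 = -3236469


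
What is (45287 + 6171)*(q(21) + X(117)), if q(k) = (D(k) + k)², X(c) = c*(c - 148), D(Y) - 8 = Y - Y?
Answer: -143361988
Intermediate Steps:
D(Y) = 8 (D(Y) = 8 + (Y - Y) = 8 + 0 = 8)
X(c) = c*(-148 + c)
q(k) = (8 + k)²
(45287 + 6171)*(q(21) + X(117)) = (45287 + 6171)*((8 + 21)² + 117*(-148 + 117)) = 51458*(29² + 117*(-31)) = 51458*(841 - 3627) = 51458*(-2786) = -143361988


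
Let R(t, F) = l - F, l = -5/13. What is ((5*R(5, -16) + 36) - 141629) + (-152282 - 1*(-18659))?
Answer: -3576793/13 ≈ -2.7514e+5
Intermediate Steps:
l = -5/13 (l = -5*1/13 = -5/13 ≈ -0.38462)
R(t, F) = -5/13 - F
((5*R(5, -16) + 36) - 141629) + (-152282 - 1*(-18659)) = ((5*(-5/13 - 1*(-16)) + 36) - 141629) + (-152282 - 1*(-18659)) = ((5*(-5/13 + 16) + 36) - 141629) + (-152282 + 18659) = ((5*(203/13) + 36) - 141629) - 133623 = ((1015/13 + 36) - 141629) - 133623 = (1483/13 - 141629) - 133623 = -1839694/13 - 133623 = -3576793/13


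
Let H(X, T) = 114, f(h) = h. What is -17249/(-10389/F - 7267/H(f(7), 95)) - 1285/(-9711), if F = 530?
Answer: 2531781382835/12225799404 ≈ 207.09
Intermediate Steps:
-17249/(-10389/F - 7267/H(f(7), 95)) - 1285/(-9711) = -17249/(-10389/530 - 7267/114) - 1285/(-9711) = -17249/(-10389*1/530 - 7267*1/114) - 1285*(-1/9711) = -17249/(-10389/530 - 7267/114) + 1285/9711 = -17249/(-1258964/15105) + 1285/9711 = -17249*(-15105/1258964) + 1285/9711 = 260546145/1258964 + 1285/9711 = 2531781382835/12225799404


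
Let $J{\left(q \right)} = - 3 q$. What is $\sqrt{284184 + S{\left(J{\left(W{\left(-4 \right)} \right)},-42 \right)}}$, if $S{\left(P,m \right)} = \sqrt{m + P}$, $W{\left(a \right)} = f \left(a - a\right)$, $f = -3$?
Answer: $\sqrt{284184 + i \sqrt{42}} \approx 533.09 + 0.006 i$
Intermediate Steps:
$W{\left(a \right)} = 0$ ($W{\left(a \right)} = - 3 \left(a - a\right) = \left(-3\right) 0 = 0$)
$S{\left(P,m \right)} = \sqrt{P + m}$
$\sqrt{284184 + S{\left(J{\left(W{\left(-4 \right)} \right)},-42 \right)}} = \sqrt{284184 + \sqrt{\left(-3\right) 0 - 42}} = \sqrt{284184 + \sqrt{0 - 42}} = \sqrt{284184 + \sqrt{-42}} = \sqrt{284184 + i \sqrt{42}}$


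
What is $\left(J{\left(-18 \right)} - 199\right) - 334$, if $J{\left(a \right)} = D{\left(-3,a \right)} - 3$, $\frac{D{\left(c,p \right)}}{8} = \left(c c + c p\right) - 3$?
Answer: $-56$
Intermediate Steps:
$D{\left(c,p \right)} = -24 + 8 c^{2} + 8 c p$ ($D{\left(c,p \right)} = 8 \left(\left(c c + c p\right) - 3\right) = 8 \left(\left(c^{2} + c p\right) - 3\right) = 8 \left(-3 + c^{2} + c p\right) = -24 + 8 c^{2} + 8 c p$)
$J{\left(a \right)} = 45 - 24 a$ ($J{\left(a \right)} = \left(-24 + 8 \left(-3\right)^{2} + 8 \left(-3\right) a\right) - 3 = \left(-24 + 8 \cdot 9 - 24 a\right) - 3 = \left(-24 + 72 - 24 a\right) - 3 = \left(48 - 24 a\right) - 3 = 45 - 24 a$)
$\left(J{\left(-18 \right)} - 199\right) - 334 = \left(\left(45 - -432\right) - 199\right) - 334 = \left(\left(45 + 432\right) - 199\right) - 334 = \left(477 - 199\right) - 334 = 278 - 334 = -56$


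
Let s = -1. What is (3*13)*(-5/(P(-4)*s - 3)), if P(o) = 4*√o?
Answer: 585/73 - 1560*I/73 ≈ 8.0137 - 21.37*I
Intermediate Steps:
(3*13)*(-5/(P(-4)*s - 3)) = (3*13)*(-5/((4*√(-4))*(-1) - 3)) = 39*(-5/((4*(2*I))*(-1) - 3)) = 39*(-5/((8*I)*(-1) - 3)) = 39*(-5/(-8*I - 3)) = 39*(-5*(-3 + 8*I)/73) = -195*(-3 + 8*I)/73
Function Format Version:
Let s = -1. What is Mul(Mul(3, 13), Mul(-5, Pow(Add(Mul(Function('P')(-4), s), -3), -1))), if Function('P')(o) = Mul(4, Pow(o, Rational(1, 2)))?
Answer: Add(Rational(585, 73), Mul(Rational(-1560, 73), I)) ≈ Add(8.0137, Mul(-21.370, I))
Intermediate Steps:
Mul(Mul(3, 13), Mul(-5, Pow(Add(Mul(Function('P')(-4), s), -3), -1))) = Mul(Mul(3, 13), Mul(-5, Pow(Add(Mul(Mul(4, Pow(-4, Rational(1, 2))), -1), -3), -1))) = Mul(39, Mul(-5, Pow(Add(Mul(Mul(4, Mul(2, I)), -1), -3), -1))) = Mul(39, Mul(-5, Pow(Add(Mul(Mul(8, I), -1), -3), -1))) = Mul(39, Mul(-5, Pow(Add(Mul(-8, I), -3), -1))) = Mul(39, Mul(-5, Pow(Add(-3, Mul(-8, I)), -1))) = Mul(39, Mul(-5, Mul(Rational(1, 73), Add(-3, Mul(8, I))))) = Mul(39, Mul(Rational(-5, 73), Add(-3, Mul(8, I)))) = Mul(Rational(-195, 73), Add(-3, Mul(8, I)))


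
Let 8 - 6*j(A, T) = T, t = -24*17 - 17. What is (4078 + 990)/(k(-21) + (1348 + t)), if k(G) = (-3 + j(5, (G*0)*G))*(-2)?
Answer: 2172/397 ≈ 5.4710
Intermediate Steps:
t = -425 (t = -408 - 17 = -425)
j(A, T) = 4/3 - T/6
k(G) = 10/3 (k(G) = (-3 + (4/3 - G*0*G/6))*(-2) = (-3 + (4/3 - 0*G))*(-2) = (-3 + (4/3 - ⅙*0))*(-2) = (-3 + (4/3 + 0))*(-2) = (-3 + 4/3)*(-2) = -5/3*(-2) = 10/3)
(4078 + 990)/(k(-21) + (1348 + t)) = (4078 + 990)/(10/3 + (1348 - 425)) = 5068/(10/3 + 923) = 5068/(2779/3) = 5068*(3/2779) = 2172/397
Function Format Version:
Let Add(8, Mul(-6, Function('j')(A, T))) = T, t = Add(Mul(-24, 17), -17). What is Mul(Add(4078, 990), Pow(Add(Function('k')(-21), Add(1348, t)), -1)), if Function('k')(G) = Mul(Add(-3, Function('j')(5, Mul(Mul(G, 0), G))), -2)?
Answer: Rational(2172, 397) ≈ 5.4710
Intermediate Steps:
t = -425 (t = Add(-408, -17) = -425)
Function('j')(A, T) = Add(Rational(4, 3), Mul(Rational(-1, 6), T))
Function('k')(G) = Rational(10, 3) (Function('k')(G) = Mul(Add(-3, Add(Rational(4, 3), Mul(Rational(-1, 6), Mul(Mul(G, 0), G)))), -2) = Mul(Add(-3, Add(Rational(4, 3), Mul(Rational(-1, 6), Mul(0, G)))), -2) = Mul(Add(-3, Add(Rational(4, 3), Mul(Rational(-1, 6), 0))), -2) = Mul(Add(-3, Add(Rational(4, 3), 0)), -2) = Mul(Add(-3, Rational(4, 3)), -2) = Mul(Rational(-5, 3), -2) = Rational(10, 3))
Mul(Add(4078, 990), Pow(Add(Function('k')(-21), Add(1348, t)), -1)) = Mul(Add(4078, 990), Pow(Add(Rational(10, 3), Add(1348, -425)), -1)) = Mul(5068, Pow(Add(Rational(10, 3), 923), -1)) = Mul(5068, Pow(Rational(2779, 3), -1)) = Mul(5068, Rational(3, 2779)) = Rational(2172, 397)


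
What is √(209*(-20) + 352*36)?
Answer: 2*√2123 ≈ 92.152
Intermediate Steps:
√(209*(-20) + 352*36) = √(-4180 + 12672) = √8492 = 2*√2123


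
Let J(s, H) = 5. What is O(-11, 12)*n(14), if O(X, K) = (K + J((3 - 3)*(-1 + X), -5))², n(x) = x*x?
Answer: 56644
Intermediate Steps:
n(x) = x²
O(X, K) = (5 + K)² (O(X, K) = (K + 5)² = (5 + K)²)
O(-11, 12)*n(14) = (5 + 12)²*14² = 17²*196 = 289*196 = 56644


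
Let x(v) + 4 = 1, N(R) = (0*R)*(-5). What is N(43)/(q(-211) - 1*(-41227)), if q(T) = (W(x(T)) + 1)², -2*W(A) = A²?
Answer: 0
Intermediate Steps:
N(R) = 0 (N(R) = 0*(-5) = 0)
x(v) = -3 (x(v) = -4 + 1 = -3)
W(A) = -A²/2
q(T) = 49/4 (q(T) = (-½*(-3)² + 1)² = (-½*9 + 1)² = (-9/2 + 1)² = (-7/2)² = 49/4)
N(43)/(q(-211) - 1*(-41227)) = 0/(49/4 - 1*(-41227)) = 0/(49/4 + 41227) = 0/(164957/4) = 0*(4/164957) = 0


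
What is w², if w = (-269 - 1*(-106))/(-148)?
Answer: 26569/21904 ≈ 1.2130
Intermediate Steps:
w = 163/148 (w = (-269 + 106)*(-1/148) = -163*(-1/148) = 163/148 ≈ 1.1014)
w² = (163/148)² = 26569/21904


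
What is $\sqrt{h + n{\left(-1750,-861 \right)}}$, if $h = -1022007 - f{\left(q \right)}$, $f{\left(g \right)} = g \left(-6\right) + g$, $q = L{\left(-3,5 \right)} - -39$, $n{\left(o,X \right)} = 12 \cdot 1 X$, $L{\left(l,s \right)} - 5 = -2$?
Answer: $3 i \sqrt{114681} \approx 1015.9 i$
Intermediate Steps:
$L{\left(l,s \right)} = 3$ ($L{\left(l,s \right)} = 5 - 2 = 3$)
$n{\left(o,X \right)} = 12 X$
$q = 42$ ($q = 3 - -39 = 3 + 39 = 42$)
$f{\left(g \right)} = - 5 g$ ($f{\left(g \right)} = - 6 g + g = - 5 g$)
$h = -1021797$ ($h = -1022007 - \left(-5\right) 42 = -1022007 - -210 = -1022007 + 210 = -1021797$)
$\sqrt{h + n{\left(-1750,-861 \right)}} = \sqrt{-1021797 + 12 \left(-861\right)} = \sqrt{-1021797 - 10332} = \sqrt{-1032129} = 3 i \sqrt{114681}$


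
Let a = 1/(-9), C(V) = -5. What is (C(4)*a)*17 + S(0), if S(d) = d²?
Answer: 85/9 ≈ 9.4444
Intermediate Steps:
a = -⅑ ≈ -0.11111
(C(4)*a)*17 + S(0) = -5*(-⅑)*17 + 0² = (5/9)*17 + 0 = 85/9 + 0 = 85/9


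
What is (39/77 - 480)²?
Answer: 1363160241/5929 ≈ 2.2991e+5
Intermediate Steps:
(39/77 - 480)² = (-36921/77)² = 1363160241/5929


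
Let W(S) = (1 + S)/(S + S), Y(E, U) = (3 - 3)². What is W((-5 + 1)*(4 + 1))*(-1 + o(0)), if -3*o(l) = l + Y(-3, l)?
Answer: -19/40 ≈ -0.47500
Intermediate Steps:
Y(E, U) = 0 (Y(E, U) = 0² = 0)
W(S) = (1 + S)/(2*S) (W(S) = (1 + S)/((2*S)) = (1 + S)*(1/(2*S)) = (1 + S)/(2*S))
o(l) = -l/3 (o(l) = -(l + 0)/3 = -l/3)
W((-5 + 1)*(4 + 1))*(-1 + o(0)) = ((1 + (-5 + 1)*(4 + 1))/(2*(((-5 + 1)*(4 + 1)))))*(-1 - ⅓*0) = ((1 - 4*5)/(2*((-4*5))))*(-1 + 0) = ((½)*(1 - 20)/(-20))*(-1) = ((½)*(-1/20)*(-19))*(-1) = (19/40)*(-1) = -19/40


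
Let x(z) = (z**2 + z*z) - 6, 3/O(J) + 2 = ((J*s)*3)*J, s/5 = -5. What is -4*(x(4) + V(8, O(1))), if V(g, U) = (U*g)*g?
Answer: -7240/77 ≈ -94.026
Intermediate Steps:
s = -25 (s = 5*(-5) = -25)
O(J) = 3/(-2 - 75*J**2) (O(J) = 3/(-2 + ((J*(-25))*3)*J) = 3/(-2 + (-25*J*3)*J) = 3/(-2 + (-75*J)*J) = 3/(-2 - 75*J**2))
x(z) = -6 + 2*z**2 (x(z) = (z**2 + z**2) - 6 = 2*z**2 - 6 = -6 + 2*z**2)
V(g, U) = U*g**2
-4*(x(4) + V(8, O(1))) = -4*((-6 + 2*4**2) - 3/(2 + 75*1**2)*8**2) = -4*((-6 + 2*16) - 3/(2 + 75*1)*64) = -4*((-6 + 32) - 3/(2 + 75)*64) = -4*(26 - 3/77*64) = -4*(26 - 192/77) = -4*1810/77 = -7240/77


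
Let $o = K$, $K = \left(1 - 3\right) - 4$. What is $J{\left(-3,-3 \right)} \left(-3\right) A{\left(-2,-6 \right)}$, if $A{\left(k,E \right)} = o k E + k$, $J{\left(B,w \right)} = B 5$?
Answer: $-3330$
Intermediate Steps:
$K = -6$ ($K = -2 - 4 = -6$)
$J{\left(B,w \right)} = 5 B$
$o = -6$
$A{\left(k,E \right)} = k - 6 E k$ ($A{\left(k,E \right)} = - 6 k E + k = - 6 E k + k = k - 6 E k$)
$J{\left(-3,-3 \right)} \left(-3\right) A{\left(-2,-6 \right)} = 5 \left(-3\right) \left(-3\right) \left(- 2 \left(1 - -36\right)\right) = \left(-15\right) \left(-3\right) \left(- 2 \left(1 + 36\right)\right) = 45 \left(\left(-2\right) 37\right) = 45 \left(-74\right) = -3330$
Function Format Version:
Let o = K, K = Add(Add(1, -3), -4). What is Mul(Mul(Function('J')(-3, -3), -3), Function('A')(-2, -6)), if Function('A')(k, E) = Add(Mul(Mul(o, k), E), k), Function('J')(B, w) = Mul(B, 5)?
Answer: -3330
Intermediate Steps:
K = -6 (K = Add(-2, -4) = -6)
Function('J')(B, w) = Mul(5, B)
o = -6
Function('A')(k, E) = Add(k, Mul(-6, E, k)) (Function('A')(k, E) = Add(Mul(Mul(-6, k), E), k) = Add(Mul(-6, E, k), k) = Add(k, Mul(-6, E, k)))
Mul(Mul(Function('J')(-3, -3), -3), Function('A')(-2, -6)) = Mul(Mul(Mul(5, -3), -3), Mul(-2, Add(1, Mul(-6, -6)))) = Mul(Mul(-15, -3), Mul(-2, Add(1, 36))) = Mul(45, Mul(-2, 37)) = Mul(45, -74) = -3330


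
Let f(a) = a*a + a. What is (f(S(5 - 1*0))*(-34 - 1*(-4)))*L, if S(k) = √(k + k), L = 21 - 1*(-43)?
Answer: -19200 - 1920*√10 ≈ -25272.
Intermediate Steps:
L = 64 (L = 21 + 43 = 64)
S(k) = √2*√k (S(k) = √(2*k) = √2*√k)
f(a) = a + a² (f(a) = a² + a = a + a²)
(f(S(5 - 1*0))*(-34 - 1*(-4)))*L = (((√2*√(5 - 1*0))*(1 + √2*√(5 - 1*0)))*(-34 - 1*(-4)))*64 = (((√2*√(5 + 0))*(1 + √2*√(5 + 0)))*(-34 + 4))*64 = (((√2*√5)*(1 + √2*√5))*(-30))*64 = ((√10*(1 + √10))*(-30))*64 = -30*√10*(1 + √10)*64 = -1920*√10*(1 + √10)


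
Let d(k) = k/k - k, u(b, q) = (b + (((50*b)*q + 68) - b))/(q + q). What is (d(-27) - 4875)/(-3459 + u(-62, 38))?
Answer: 92093/95154 ≈ 0.96783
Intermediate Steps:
u(b, q) = (68 + 50*b*q)/(2*q) (u(b, q) = (b + ((50*b*q + 68) - b))/((2*q)) = (b + ((68 + 50*b*q) - b))*(1/(2*q)) = (b + (68 - b + 50*b*q))*(1/(2*q)) = (68 + 50*b*q)*(1/(2*q)) = (68 + 50*b*q)/(2*q))
d(k) = 1 - k
(d(-27) - 4875)/(-3459 + u(-62, 38)) = ((1 - 1*(-27)) - 4875)/(-3459 + (25*(-62) + 34/38)) = ((1 + 27) - 4875)/(-3459 + (-1550 + 34*(1/38))) = (28 - 4875)/(-3459 + (-1550 + 17/19)) = -4847/(-3459 - 29433/19) = -4847/(-95154/19) = -4847*(-19/95154) = 92093/95154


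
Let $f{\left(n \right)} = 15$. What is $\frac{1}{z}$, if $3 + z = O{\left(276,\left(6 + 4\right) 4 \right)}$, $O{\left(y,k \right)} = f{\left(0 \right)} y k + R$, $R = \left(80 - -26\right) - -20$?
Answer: $\frac{1}{165723} \approx 6.0342 \cdot 10^{-6}$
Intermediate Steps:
$R = 126$ ($R = \left(80 + 26\right) + 20 = 106 + 20 = 126$)
$O{\left(y,k \right)} = 126 + 15 k y$ ($O{\left(y,k \right)} = 15 y k + 126 = 15 k y + 126 = 126 + 15 k y$)
$z = 165723$ ($z = -3 + \left(126 + 15 \left(6 + 4\right) 4 \cdot 276\right) = -3 + \left(126 + 15 \cdot 10 \cdot 4 \cdot 276\right) = -3 + \left(126 + 15 \cdot 40 \cdot 276\right) = -3 + \left(126 + 165600\right) = -3 + 165726 = 165723$)
$\frac{1}{z} = \frac{1}{165723}$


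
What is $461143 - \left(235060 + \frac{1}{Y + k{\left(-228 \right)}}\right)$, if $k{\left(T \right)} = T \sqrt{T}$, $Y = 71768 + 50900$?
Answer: $\frac{851162397792785}{3764822644} - \frac{57 i \sqrt{57}}{1882411322} \approx 2.2608 \cdot 10^{5} - 2.2861 \cdot 10^{-7} i$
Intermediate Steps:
$Y = 122668$
$k{\left(T \right)} = T^{\frac{3}{2}}$
$461143 - \left(235060 + \frac{1}{Y + k{\left(-228 \right)}}\right) = 461143 - \left(235060 + \frac{1}{122668 + \left(-228\right)^{\frac{3}{2}}}\right) = 461143 - \left(235060 + \frac{1}{122668 - 456 i \sqrt{57}}\right) = 226083 - \frac{1}{122668 - 456 i \sqrt{57}}$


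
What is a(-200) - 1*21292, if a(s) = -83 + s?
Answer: -21575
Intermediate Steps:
a(-200) - 1*21292 = (-83 - 200) - 1*21292 = -283 - 21292 = -21575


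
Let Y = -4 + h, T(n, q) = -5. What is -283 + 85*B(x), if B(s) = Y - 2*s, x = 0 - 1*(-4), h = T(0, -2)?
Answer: -1728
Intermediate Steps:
h = -5
x = 4 (x = 0 + 4 = 4)
Y = -9 (Y = -4 - 5 = -9)
B(s) = -9 - 2*s
-283 + 85*B(x) = -283 + 85*(-9 - 2*4) = -283 + 85*(-9 - 8) = -283 + 85*(-17) = -283 - 1445 = -1728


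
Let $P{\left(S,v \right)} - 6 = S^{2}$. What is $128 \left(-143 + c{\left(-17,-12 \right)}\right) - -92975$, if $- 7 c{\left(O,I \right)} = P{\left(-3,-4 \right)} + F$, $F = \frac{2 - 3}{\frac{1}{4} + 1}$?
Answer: $\frac{2604397}{35} \approx 74411.0$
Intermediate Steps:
$P{\left(S,v \right)} = 6 + S^{2}$
$F = - \frac{4}{5}$ ($F = - \frac{1}{\frac{1}{4} + 1} = - \frac{1}{\frac{5}{4}} = \left(-1\right) \frac{4}{5} = - \frac{4}{5} \approx -0.8$)
$c{\left(O,I \right)} = - \frac{71}{35}$ ($c{\left(O,I \right)} = - \frac{\left(6 + \left(-3\right)^{2}\right) - \frac{4}{5}}{7} = - \frac{\left(6 + 9\right) - \frac{4}{5}}{7} = - \frac{15 - \frac{4}{5}}{7} = \left(- \frac{1}{7}\right) \frac{71}{5} = - \frac{71}{35}$)
$128 \left(-143 + c{\left(-17,-12 \right)}\right) - -92975 = 128 \left(-143 - \frac{71}{35}\right) - -92975 = 128 \left(- \frac{5076}{35}\right) + 92975 = - \frac{649728}{35} + 92975 = \frac{2604397}{35}$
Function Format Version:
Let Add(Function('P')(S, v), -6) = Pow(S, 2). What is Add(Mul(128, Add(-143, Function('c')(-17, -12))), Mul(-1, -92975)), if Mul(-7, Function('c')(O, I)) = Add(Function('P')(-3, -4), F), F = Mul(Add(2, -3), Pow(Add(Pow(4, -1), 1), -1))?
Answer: Rational(2604397, 35) ≈ 74411.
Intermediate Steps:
Function('P')(S, v) = Add(6, Pow(S, 2))
F = Rational(-4, 5) (F = Mul(-1, Pow(Add(Rational(1, 4), 1), -1)) = Mul(-1, Pow(Rational(5, 4), -1)) = Mul(-1, Rational(4, 5)) = Rational(-4, 5) ≈ -0.80000)
Function('c')(O, I) = Rational(-71, 35) (Function('c')(O, I) = Mul(Rational(-1, 7), Add(Add(6, Pow(-3, 2)), Rational(-4, 5))) = Mul(Rational(-1, 7), Add(Add(6, 9), Rational(-4, 5))) = Mul(Rational(-1, 7), Add(15, Rational(-4, 5))) = Mul(Rational(-1, 7), Rational(71, 5)) = Rational(-71, 35))
Add(Mul(128, Add(-143, Function('c')(-17, -12))), Mul(-1, -92975)) = Add(Mul(128, Add(-143, Rational(-71, 35))), Mul(-1, -92975)) = Add(Mul(128, Rational(-5076, 35)), 92975) = Add(Rational(-649728, 35), 92975) = Rational(2604397, 35)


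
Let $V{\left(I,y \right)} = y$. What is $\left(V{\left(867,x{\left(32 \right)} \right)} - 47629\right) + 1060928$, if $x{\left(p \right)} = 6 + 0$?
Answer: $1013305$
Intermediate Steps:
$x{\left(p \right)} = 6$
$\left(V{\left(867,x{\left(32 \right)} \right)} - 47629\right) + 1060928 = \left(6 - 47629\right) + 1060928 = -47623 + 1060928 = 1013305$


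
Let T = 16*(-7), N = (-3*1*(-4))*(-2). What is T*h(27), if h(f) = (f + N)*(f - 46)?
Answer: 6384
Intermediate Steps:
N = -24 (N = -3*(-4)*(-2) = 12*(-2) = -24)
T = -112
h(f) = (-46 + f)*(-24 + f) (h(f) = (f - 24)*(f - 46) = (-24 + f)*(-46 + f) = (-46 + f)*(-24 + f))
T*h(27) = -112*(1104 + 27² - 70*27) = -112*(1104 + 729 - 1890) = -112*(-57) = 6384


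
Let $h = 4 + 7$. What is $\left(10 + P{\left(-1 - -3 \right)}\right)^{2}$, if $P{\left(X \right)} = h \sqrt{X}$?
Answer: $342 + 220 \sqrt{2} \approx 653.13$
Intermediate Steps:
$h = 11$
$P{\left(X \right)} = 11 \sqrt{X}$
$\left(10 + P{\left(-1 - -3 \right)}\right)^{2} = \left(10 + 11 \sqrt{-1 - -3}\right)^{2} = \left(10 + 11 \sqrt{-1 + 3}\right)^{2} = \left(10 + 11 \sqrt{2}\right)^{2}$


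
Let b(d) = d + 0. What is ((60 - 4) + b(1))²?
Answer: 3249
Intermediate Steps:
b(d) = d
((60 - 4) + b(1))² = ((60 - 4) + 1)² = (56 + 1)² = 57² = 3249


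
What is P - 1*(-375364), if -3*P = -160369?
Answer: 1286461/3 ≈ 4.2882e+5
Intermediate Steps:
P = 160369/3 (P = -⅓*(-160369) = 160369/3 ≈ 53456.)
P - 1*(-375364) = 160369/3 - 1*(-375364) = 160369/3 + 375364 = 1286461/3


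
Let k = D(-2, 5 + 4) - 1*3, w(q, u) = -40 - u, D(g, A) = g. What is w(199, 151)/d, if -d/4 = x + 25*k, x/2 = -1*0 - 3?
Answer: -191/524 ≈ -0.36450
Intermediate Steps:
k = -5 (k = -2 - 1*3 = -2 - 3 = -5)
x = -6 (x = 2*(-1*0 - 3) = 2*(0 - 3) = 2*(-3) = -6)
d = 524 (d = -4*(-6 + 25*(-5)) = -4*(-6 - 125) = -4*(-131) = 524)
w(199, 151)/d = (-40 - 1*151)/524 = (-40 - 151)*(1/524) = -191*1/524 = -191/524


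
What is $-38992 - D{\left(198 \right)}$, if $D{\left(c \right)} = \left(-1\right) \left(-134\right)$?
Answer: $-39126$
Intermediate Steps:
$D{\left(c \right)} = 134$
$-38992 - D{\left(198 \right)} = -38992 - 134 = -39126$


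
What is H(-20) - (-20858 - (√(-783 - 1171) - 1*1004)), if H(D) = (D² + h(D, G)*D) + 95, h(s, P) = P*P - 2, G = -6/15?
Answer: 101929/5 + I*√1954 ≈ 20386.0 + 44.204*I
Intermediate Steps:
G = -⅖ (G = -6*1/15 = -⅖ ≈ -0.40000)
h(s, P) = -2 + P² (h(s, P) = P² - 2 = -2 + P²)
H(D) = 95 + D² - 46*D/25 (H(D) = (D² + (-2 + (-⅖)²)*D) + 95 = (D² + (-2 + 4/25)*D) + 95 = (D² - 46*D/25) + 95 = 95 + D² - 46*D/25)
H(-20) - (-20858 - (√(-783 - 1171) - 1*1004)) = (95 + (-20)² - 46/25*(-20)) - (-20858 - (√(-783 - 1171) - 1*1004)) = (95 + 400 + 184/5) - (-20858 - (√(-1954) - 1004)) = 2659/5 - (-20858 - (I*√1954 - 1004)) = 2659/5 - (-20858 - (-1004 + I*√1954)) = 2659/5 - (-20858 + (1004 - I*√1954)) = 2659/5 - (-19854 - I*√1954) = 2659/5 + (19854 + I*√1954) = 101929/5 + I*√1954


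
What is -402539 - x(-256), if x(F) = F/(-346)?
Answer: -69639375/173 ≈ -4.0254e+5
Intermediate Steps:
x(F) = -F/346 (x(F) = F*(-1/346) = -F/346)
-402539 - x(-256) = -402539 - (-1)*(-256)/346 = -402539 - 1*128/173 = -402539 - 128/173 = -69639375/173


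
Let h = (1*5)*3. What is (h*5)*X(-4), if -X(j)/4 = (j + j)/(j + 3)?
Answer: -2400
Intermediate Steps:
X(j) = -8*j/(3 + j) (X(j) = -4*(j + j)/(j + 3) = -4*2*j/(3 + j) = -8*j/(3 + j))
h = 15 (h = 5*3 = 15)
(h*5)*X(-4) = (15*5)*(-8*(-4)/(3 - 4)) = 75*(-8*(-4)/(-1)) = 75*(-8*(-4)*(-1)) = 75*(-32) = -2400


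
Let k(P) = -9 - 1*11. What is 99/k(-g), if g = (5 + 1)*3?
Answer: -99/20 ≈ -4.9500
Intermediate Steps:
g = 18 (g = 6*3 = 18)
k(P) = -20 (k(P) = -9 - 11 = -20)
99/k(-g) = 99/(-20) = 99*(-1/20) = -99/20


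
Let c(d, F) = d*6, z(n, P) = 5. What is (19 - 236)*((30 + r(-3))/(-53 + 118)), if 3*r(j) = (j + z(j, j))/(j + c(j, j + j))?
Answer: -58528/585 ≈ -100.05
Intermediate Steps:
c(d, F) = 6*d
r(j) = (5 + j)/(21*j) (r(j) = ((j + 5)/(j + 6*j))/3 = ((5 + j)/((7*j)))/3 = ((5 + j)*(1/(7*j)))/3 = ((5 + j)/(7*j))/3 = (5 + j)/(21*j))
(19 - 236)*((30 + r(-3))/(-53 + 118)) = (19 - 236)*((30 + (1/21)*(5 - 3)/(-3))/(-53 + 118)) = -217*(30 + (1/21)*(-1/3)*2)/65 = -217*(30 - 2/63)/65 = -58528/(9*65) = -217*1888/4095 = -58528/585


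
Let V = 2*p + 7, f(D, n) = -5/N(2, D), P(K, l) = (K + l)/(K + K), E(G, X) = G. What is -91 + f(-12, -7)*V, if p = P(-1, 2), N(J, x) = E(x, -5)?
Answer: -177/2 ≈ -88.500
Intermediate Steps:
N(J, x) = x
P(K, l) = (K + l)/(2*K) (P(K, l) = (K + l)/((2*K)) = (K + l)*(1/(2*K)) = (K + l)/(2*K))
p = -1/2 (p = (1/2)*(-1 + 2)/(-1) = (1/2)*(-1)*1 = -1/2 ≈ -0.50000)
f(D, n) = -5/D
V = 6 (V = 2*(-1/2) + 7 = -1 + 7 = 6)
-91 + f(-12, -7)*V = -91 - 5/(-12)*6 = -91 - 5*(-1/12)*6 = -91 + (5/12)*6 = -91 + 5/2 = -177/2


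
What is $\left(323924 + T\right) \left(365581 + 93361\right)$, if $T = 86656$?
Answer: $188432406360$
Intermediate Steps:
$\left(323924 + T\right) \left(365581 + 93361\right) = \left(323924 + 86656\right) \left(365581 + 93361\right) = 410580 \cdot 458942 = 188432406360$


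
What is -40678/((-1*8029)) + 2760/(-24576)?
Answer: 40730937/8221696 ≈ 4.9541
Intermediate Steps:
-40678/((-1*8029)) + 2760/(-24576) = -40678/(-8029) + 2760*(-1/24576) = -40678*(-1/8029) - 115/1024 = 40678/8029 - 115/1024 = 40730937/8221696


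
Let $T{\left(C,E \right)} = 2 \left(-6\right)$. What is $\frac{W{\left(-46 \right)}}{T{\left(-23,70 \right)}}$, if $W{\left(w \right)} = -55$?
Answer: $\frac{55}{12} \approx 4.5833$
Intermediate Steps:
$T{\left(C,E \right)} = -12$
$\frac{W{\left(-46 \right)}}{T{\left(-23,70 \right)}} = - \frac{55}{-12} = \left(-55\right) \left(- \frac{1}{12}\right) = \frac{55}{12}$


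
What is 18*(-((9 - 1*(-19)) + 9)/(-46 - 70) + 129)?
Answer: 135009/58 ≈ 2327.7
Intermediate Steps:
18*(-((9 - 1*(-19)) + 9)/(-46 - 70) + 129) = 18*(-((9 + 19) + 9)/(-116) + 129) = 18*(-(28 + 9)*(-1)/116 + 129) = 18*(-37*(-1)/116 + 129) = 18*(-1*(-37/116) + 129) = 18*(37/116 + 129) = 18*(15001/116) = 135009/58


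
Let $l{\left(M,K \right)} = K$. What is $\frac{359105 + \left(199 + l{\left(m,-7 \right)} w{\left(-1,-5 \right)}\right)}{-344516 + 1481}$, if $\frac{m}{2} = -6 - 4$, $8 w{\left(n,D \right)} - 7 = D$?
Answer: $- \frac{1437209}{1372140} \approx -1.0474$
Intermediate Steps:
$w{\left(n,D \right)} = \frac{7}{8} + \frac{D}{8}$
$m = -20$ ($m = 2 \left(-6 - 4\right) = 2 \left(-10\right) = -20$)
$\frac{359105 + \left(199 + l{\left(m,-7 \right)} w{\left(-1,-5 \right)}\right)}{-344516 + 1481} = \frac{359105 + \left(199 - 7 \left(\frac{7}{8} + \frac{1}{8} \left(-5\right)\right)\right)}{-344516 + 1481} = \frac{359105 + \left(199 - 7 \left(\frac{7}{8} - \frac{5}{8}\right)\right)}{-343035} = \left(359105 + \left(199 - \frac{7}{4}\right)\right) \left(- \frac{1}{343035}\right) = \left(359105 + \frac{789}{4}\right) \left(- \frac{1}{343035}\right) = \frac{1437209}{4} \left(- \frac{1}{343035}\right) = - \frac{1437209}{1372140}$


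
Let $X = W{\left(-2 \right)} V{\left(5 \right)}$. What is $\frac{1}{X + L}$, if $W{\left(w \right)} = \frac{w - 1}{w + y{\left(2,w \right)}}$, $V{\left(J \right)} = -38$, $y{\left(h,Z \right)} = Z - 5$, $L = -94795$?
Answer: $- \frac{3}{284423} \approx -1.0548 \cdot 10^{-5}$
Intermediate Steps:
$y{\left(h,Z \right)} = -5 + Z$ ($y{\left(h,Z \right)} = Z - 5 = -5 + Z$)
$W{\left(w \right)} = \frac{-1 + w}{-5 + 2 w}$ ($W{\left(w \right)} = \frac{w - 1}{w + \left(-5 + w\right)} = \frac{-1 + w}{-5 + 2 w}$)
$X = - \frac{38}{3}$ ($X = \frac{-1 - 2}{-5 + 2 \left(-2\right)} \left(-38\right) = \frac{1}{-5 - 4} \left(-3\right) \left(-38\right) = \frac{1}{-9} \left(-3\right) \left(-38\right) = \left(- \frac{1}{9}\right) \left(-3\right) \left(-38\right) = \frac{1}{3} \left(-38\right) = - \frac{38}{3} \approx -12.667$)
$\frac{1}{X + L} = \frac{1}{- \frac{38}{3} - 94795} = \frac{1}{- \frac{284423}{3}} = - \frac{3}{284423}$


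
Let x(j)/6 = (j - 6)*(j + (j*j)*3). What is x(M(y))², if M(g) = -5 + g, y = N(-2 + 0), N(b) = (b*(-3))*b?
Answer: 13759290000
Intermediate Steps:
N(b) = -3*b² (N(b) = (-3*b)*b = -3*b²)
y = -12 (y = -3*(-2 + 0)² = -3*(-2)² = -3*4 = -12)
x(j) = 6*(-6 + j)*(j + 3*j²) (x(j) = 6*((j - 6)*(j + (j*j)*3)) = 6*((-6 + j)*(j + j²*3)) = 6*((-6 + j)*(j + 3*j²)) = 6*(-6 + j)*(j + 3*j²))
x(M(y))² = (6*(-5 - 12)*(-6 - 17*(-5 - 12) + 3*(-5 - 12)²))² = (6*(-17)*(-6 - 17*(-17) + 3*(-17)²))² = (6*(-17)*(-6 + 289 + 3*289))² = (6*(-17)*(-6 + 289 + 867))² = (6*(-17)*1150)² = (-117300)² = 13759290000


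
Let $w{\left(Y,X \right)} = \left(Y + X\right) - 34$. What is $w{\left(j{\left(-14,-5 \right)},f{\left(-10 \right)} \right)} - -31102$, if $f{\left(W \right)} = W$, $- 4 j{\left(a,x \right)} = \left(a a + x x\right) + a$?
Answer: $\frac{124025}{4} \approx 31006.0$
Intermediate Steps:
$j{\left(a,x \right)} = - \frac{a}{4} - \frac{a^{2}}{4} - \frac{x^{2}}{4}$ ($j{\left(a,x \right)} = - \frac{\left(a a + x x\right) + a}{4} = - \frac{\left(a^{2} + x^{2}\right) + a}{4} = - \frac{a + a^{2} + x^{2}}{4} = - \frac{a}{4} - \frac{a^{2}}{4} - \frac{x^{2}}{4}$)
$w{\left(Y,X \right)} = -34 + X + Y$ ($w{\left(Y,X \right)} = \left(X + Y\right) - 34 = -34 + X + Y$)
$w{\left(j{\left(-14,-5 \right)},f{\left(-10 \right)} \right)} - -31102 = \left(-34 - 10 - \left(- \frac{7}{2} + 49 + \frac{25}{4}\right)\right) - -31102 = \left(-34 - 10 - \frac{207}{4}\right) + 31102 = - \frac{383}{4} + 31102 = \frac{124025}{4}$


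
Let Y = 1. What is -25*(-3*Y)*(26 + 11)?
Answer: 2775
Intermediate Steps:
-25*(-3*Y)*(26 + 11) = -25*(-3*1)*(26 + 11) = -(-75)*37 = -25*(-111) = 2775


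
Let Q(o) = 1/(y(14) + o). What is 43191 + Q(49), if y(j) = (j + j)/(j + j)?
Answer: 2159551/50 ≈ 43191.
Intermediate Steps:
y(j) = 1 (y(j) = (2*j)/((2*j)) = (2*j)*(1/(2*j)) = 1)
Q(o) = 1/(1 + o)
43191 + Q(49) = 43191 + 1/(1 + 49) = 43191 + 1/50 = 2159551/50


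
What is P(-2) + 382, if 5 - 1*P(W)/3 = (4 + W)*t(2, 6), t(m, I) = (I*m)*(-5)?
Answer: 757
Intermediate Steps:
t(m, I) = -5*I*m
P(W) = 735 + 180*W (P(W) = 15 - 3*(4 + W)*(-5*6*2) = 15 - 3*(4 + W)*(-60) = 15 - 3*(-240 - 60*W) = 15 + (720 + 180*W) = 735 + 180*W)
P(-2) + 382 = (735 + 180*(-2)) + 382 = (735 - 360) + 382 = 375 + 382 = 757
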